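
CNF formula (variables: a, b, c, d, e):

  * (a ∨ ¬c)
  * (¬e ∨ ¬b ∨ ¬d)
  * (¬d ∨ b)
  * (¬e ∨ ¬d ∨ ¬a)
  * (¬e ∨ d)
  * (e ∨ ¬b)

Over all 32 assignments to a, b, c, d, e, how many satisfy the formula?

3

Satisfying assignments:
  a=F b=F c=F d=F e=F
  a=T b=F c=F d=F e=F
  a=T b=F c=T d=F e=F
That's 3 in total.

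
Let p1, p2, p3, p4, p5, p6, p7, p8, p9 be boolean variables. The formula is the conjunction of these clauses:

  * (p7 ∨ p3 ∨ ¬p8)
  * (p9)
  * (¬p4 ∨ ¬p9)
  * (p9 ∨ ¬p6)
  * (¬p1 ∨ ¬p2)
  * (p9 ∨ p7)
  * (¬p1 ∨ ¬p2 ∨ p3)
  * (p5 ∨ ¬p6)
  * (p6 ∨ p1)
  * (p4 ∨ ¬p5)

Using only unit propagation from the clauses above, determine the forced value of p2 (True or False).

(p9) is a unit clause: p9 = True.
(¬p9 ∨ ¬p4) with p9 = True leaves only ¬p4, so p4 = False.
(¬p5 ∨ p4) with p4 = False leaves only ¬p5, so p5 = False.
(p5 ∨ ¬p6): since p5 = False, the clause reduces to (¬p6). p6 = False.
(p1 ∨ p6): since p6 = False, the clause reduces to (p1). p1 = True.
(¬p1 ∨ ¬p2) with p1 = True leaves only ¬p2, so p2 = False.

False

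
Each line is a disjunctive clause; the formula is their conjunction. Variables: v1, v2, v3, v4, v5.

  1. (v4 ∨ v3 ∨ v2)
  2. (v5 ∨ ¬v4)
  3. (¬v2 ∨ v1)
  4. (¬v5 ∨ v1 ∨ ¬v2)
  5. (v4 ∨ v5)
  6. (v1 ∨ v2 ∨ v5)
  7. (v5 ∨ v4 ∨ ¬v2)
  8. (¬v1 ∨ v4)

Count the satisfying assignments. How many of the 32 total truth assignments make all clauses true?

7

The models are:
  v1=0 v2=0 v3=0 v4=1 v5=1
  v1=0 v2=0 v3=1 v4=0 v5=1
  v1=0 v2=0 v3=1 v4=1 v5=1
  v1=1 v2=0 v3=0 v4=1 v5=1
  v1=1 v2=0 v3=1 v4=1 v5=1
  v1=1 v2=1 v3=0 v4=1 v5=1
  v1=1 v2=1 v3=1 v4=1 v5=1
That's 7 in total.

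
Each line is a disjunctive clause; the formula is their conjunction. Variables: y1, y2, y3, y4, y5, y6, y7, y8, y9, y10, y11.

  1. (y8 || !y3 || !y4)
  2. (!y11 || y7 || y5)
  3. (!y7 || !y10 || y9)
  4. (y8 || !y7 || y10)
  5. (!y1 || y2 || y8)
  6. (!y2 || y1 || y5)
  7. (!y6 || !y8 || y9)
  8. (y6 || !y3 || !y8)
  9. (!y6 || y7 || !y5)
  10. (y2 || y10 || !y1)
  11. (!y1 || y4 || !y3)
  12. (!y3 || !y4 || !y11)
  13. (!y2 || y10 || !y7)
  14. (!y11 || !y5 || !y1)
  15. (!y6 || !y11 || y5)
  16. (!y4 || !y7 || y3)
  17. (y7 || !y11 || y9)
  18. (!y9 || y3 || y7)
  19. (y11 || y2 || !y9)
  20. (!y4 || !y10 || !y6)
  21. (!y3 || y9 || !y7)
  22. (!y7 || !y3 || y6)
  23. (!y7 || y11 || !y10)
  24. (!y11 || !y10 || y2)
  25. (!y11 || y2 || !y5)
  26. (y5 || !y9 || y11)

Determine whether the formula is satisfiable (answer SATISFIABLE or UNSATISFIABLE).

SATISFIABLE

Set y1 = False and propagate.
Branch on y2: take y2 = False.
For the remaining variables, y3 = False, y4 = True, y5 = True, y6 = False, y7 = False, y8 = True, y9 = False, y10 = True, y11 = False works.
Every clause has at least one true literal under this assignment.
So y1=0, y2=0, y3=0, y4=1, y5=1, y6=0, y7=0, y8=1, y9=0, y10=1, y11=0 is a satisfying assignment.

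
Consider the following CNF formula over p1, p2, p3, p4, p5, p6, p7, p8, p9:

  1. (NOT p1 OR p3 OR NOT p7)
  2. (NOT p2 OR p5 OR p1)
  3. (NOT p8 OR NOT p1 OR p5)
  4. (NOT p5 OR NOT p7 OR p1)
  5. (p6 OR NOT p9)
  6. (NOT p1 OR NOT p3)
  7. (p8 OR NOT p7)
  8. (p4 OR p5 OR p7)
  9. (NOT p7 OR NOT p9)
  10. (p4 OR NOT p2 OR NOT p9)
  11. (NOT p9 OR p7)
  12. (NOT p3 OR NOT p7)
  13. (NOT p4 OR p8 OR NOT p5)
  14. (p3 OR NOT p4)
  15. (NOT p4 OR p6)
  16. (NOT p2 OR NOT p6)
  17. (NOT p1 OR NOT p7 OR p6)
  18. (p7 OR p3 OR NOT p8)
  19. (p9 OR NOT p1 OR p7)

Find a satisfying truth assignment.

p1=F, p2=F, p3=T, p4=T, p5=F, p6=T, p7=F, p8=T, p9=F

Check each clause:
  1. (NOT p1 OR p3 OR NOT p7) — NOT p7 is true.
  2. (p5 OR NOT p2 OR p1) — NOT p2 is true.
  3. (p5 OR NOT p1 OR NOT p8) — NOT p1 is true.
  4. (p1 OR NOT p5 OR NOT p7) — NOT p5 is true.
  5. (NOT p9 OR p6) — p6 is true.
  6. (NOT p3 OR NOT p1) — NOT p1 is true.
  7. (NOT p7 OR p8) — p8 is true.
  8. (p4 OR p7 OR p5) — p4 is true.
  9. (NOT p7 OR NOT p9) — NOT p7 is true.
  10. (NOT p2 OR p4 OR NOT p9) — p4 is true.
  11. (p7 OR NOT p9) — NOT p9 is true.
  12. (NOT p3 OR NOT p7) — NOT p7 is true.
  13. (NOT p4 OR NOT p5 OR p8) — p8 is true.
  14. (NOT p4 OR p3) — p3 is true.
  15. (NOT p4 OR p6) — p6 is true.
  16. (NOT p2 OR NOT p6) — NOT p2 is true.
  17. (NOT p7 OR p6 OR NOT p1) — NOT p7 is true.
  18. (p3 OR NOT p8 OR p7) — p3 is true.
  19. (p9 OR p7 OR NOT p1) — NOT p1 is true.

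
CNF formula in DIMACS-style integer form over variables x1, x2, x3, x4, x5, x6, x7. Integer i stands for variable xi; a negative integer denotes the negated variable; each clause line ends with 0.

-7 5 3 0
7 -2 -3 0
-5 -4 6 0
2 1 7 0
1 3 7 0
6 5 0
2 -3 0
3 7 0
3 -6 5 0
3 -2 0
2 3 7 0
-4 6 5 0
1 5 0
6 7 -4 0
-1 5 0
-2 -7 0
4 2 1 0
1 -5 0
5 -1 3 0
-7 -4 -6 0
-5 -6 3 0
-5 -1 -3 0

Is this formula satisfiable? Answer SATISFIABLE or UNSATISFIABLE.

SATISFIABLE

Try x1 = True.
  then x5 is forced to True.
  then x3 is forced to False.
  then x7 is forced to True.
  then x2 is forced to False.
  then x6 is forced to False.
  then x4 is forced to False.
So x1 = T, x2 = F, x3 = F, x4 = F, x5 = T, x6 = F, x7 = T is a satisfying assignment.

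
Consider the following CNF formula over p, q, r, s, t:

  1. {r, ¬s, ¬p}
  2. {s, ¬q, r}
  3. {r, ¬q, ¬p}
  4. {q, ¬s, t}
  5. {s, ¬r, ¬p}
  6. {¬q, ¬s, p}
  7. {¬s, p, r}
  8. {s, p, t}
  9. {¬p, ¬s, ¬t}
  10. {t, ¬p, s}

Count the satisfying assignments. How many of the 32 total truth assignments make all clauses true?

6

The models are:
  p=F q=F r=F s=F t=T
  p=F q=F r=T s=F t=T
  p=F q=F r=T s=T t=T
  p=F q=T r=T s=F t=T
  p=T q=F r=F s=F t=T
  p=T q=T r=T s=T t=F
Count: 6.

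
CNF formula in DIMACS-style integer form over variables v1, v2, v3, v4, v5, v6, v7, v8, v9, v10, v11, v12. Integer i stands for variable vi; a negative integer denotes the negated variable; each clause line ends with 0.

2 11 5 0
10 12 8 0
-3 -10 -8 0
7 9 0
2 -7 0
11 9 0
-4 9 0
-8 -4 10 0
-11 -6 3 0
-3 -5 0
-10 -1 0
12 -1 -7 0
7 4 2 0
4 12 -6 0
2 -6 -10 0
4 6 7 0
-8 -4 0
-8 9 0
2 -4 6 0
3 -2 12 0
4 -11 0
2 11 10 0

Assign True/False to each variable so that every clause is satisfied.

v1=False, v2=True, v3=False, v4=False, v5=False, v6=False, v7=True, v8=True, v9=True, v10=False, v11=False, v12=True

v1 occurs only negated in the remaining clauses — set v1 = False.
v9 occurs only positively in the remaining clauses — set v9 = True.
Try v2 = True.
Branch on v3: take v3 = False.
  then v12 is forced to True.
Branch on v4: take v4 = False.
  then v11 is forced to False.
For the remaining variables, v5 = False, v6 = False, v7 = True, v8 = True, v10 = False works.
Every clause has at least one true literal under this assignment.
Check each clause:
  1. (v2 \/ v11 \/ v5) — v2 is true.
  2. (v8 \/ v12 \/ v10) — v8 is true.
  3. (~v8 \/ ~v3 \/ ~v10) — ~v3 is true.
  4. (v9 \/ v7) — v9 is true.
  5. (v2 \/ ~v7) — v2 is true.
  6. (v11 \/ v9) — v9 is true.
  7. (v9 \/ ~v4) — v9 is true.
  8. (~v4 \/ v10 \/ ~v8) — ~v4 is true.
  9. (v3 \/ ~v6 \/ ~v11) — ~v6 is true.
  10. (~v3 \/ ~v5) — ~v5 is true.
  11. (~v10 \/ ~v1) — ~v10 is true.
  12. (~v7 \/ v12 \/ ~v1) — v12 is true.
  13. (v2 \/ v7 \/ v4) — v2 is true.
  14. (v12 \/ ~v6 \/ v4) — ~v6 is true.
  15. (~v6 \/ ~v10 \/ v2) — v2 is true.
  16. (v7 \/ v4 \/ v6) — v7 is true.
  17. (~v8 \/ ~v4) — ~v4 is true.
  18. (v9 \/ ~v8) — v9 is true.
  19. (v2 \/ v6 \/ ~v4) — v2 is true.
  20. (v12 \/ v3 \/ ~v2) — v12 is true.
  21. (v4 \/ ~v11) — ~v11 is true.
  22. (v11 \/ v2 \/ v10) — v2 is true.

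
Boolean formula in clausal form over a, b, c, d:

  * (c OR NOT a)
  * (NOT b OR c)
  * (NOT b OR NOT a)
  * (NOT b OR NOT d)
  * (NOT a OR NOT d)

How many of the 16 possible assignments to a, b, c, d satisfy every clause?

The models are:
  a=0 b=0 c=0 d=0
  a=0 b=0 c=0 d=1
  a=0 b=0 c=1 d=0
  a=0 b=0 c=1 d=1
  a=0 b=1 c=1 d=0
  a=1 b=0 c=1 d=0
That's 6 in total.

6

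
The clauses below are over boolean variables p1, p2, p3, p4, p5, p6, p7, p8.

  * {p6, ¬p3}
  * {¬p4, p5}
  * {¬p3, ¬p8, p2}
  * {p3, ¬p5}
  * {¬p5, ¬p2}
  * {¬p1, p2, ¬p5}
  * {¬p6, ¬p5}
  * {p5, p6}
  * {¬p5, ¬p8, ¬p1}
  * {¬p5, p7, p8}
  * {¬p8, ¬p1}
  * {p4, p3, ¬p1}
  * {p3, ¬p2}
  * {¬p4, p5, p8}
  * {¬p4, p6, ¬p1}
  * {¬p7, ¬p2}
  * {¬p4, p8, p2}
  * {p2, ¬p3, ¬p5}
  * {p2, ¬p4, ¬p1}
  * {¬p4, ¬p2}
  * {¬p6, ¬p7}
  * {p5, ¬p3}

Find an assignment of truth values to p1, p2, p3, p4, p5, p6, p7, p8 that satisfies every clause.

p1=F, p2=F, p3=F, p4=F, p5=F, p6=T, p7=F, p8=F

p1 occurs only negated in the remaining clauses — set p1 = False.
Try p2 = False.
Try p3 = False.
  then p5 is forced to False.
  then p4 is forced to False.
  then p6 is forced to True.
  then p7 is forced to False.
p8 is now unconstrained; take p8 = False.
Every clause has at least one true literal under this assignment.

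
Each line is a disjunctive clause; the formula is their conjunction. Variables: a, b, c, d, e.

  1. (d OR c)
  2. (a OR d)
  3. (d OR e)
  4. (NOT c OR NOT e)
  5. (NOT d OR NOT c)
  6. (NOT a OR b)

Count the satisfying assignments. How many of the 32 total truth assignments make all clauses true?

The models are:
  a=F b=F c=F d=T e=F
  a=F b=F c=F d=T e=T
  a=F b=T c=F d=T e=F
  a=F b=T c=F d=T e=T
  a=T b=T c=F d=T e=F
  a=T b=T c=F d=T e=T
That's 6 in total.

6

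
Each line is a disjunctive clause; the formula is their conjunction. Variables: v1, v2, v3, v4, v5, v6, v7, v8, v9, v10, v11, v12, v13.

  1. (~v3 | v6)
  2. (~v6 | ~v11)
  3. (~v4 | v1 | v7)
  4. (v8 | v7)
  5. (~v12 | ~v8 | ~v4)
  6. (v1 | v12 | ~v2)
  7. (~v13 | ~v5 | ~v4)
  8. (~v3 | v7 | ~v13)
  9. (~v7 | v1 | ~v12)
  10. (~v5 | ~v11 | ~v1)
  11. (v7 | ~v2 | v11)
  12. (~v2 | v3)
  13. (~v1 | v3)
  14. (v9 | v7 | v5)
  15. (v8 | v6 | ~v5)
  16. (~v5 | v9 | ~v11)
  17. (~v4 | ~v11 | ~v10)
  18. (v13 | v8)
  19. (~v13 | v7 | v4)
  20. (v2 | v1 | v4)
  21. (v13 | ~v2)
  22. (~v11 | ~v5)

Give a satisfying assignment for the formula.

v1 = F, v2 = F, v3 = T, v4 = T, v5 = T, v6 = T, v7 = T, v8 = T, v9 = F, v10 = T, v11 = F, v12 = F, v13 = F

Set v1 = False and propagate.
Set v2 = False and propagate.
  then v4 is forced to True.
  then v7 is forced to True.
  then v12 is forced to False.
Try v3 = True.
  then v6 is forced to True.
  then v11 is forced to False.
For the remaining variables, v5 = True, v8 = True, v9 = False, v10 = True, v13 = False works.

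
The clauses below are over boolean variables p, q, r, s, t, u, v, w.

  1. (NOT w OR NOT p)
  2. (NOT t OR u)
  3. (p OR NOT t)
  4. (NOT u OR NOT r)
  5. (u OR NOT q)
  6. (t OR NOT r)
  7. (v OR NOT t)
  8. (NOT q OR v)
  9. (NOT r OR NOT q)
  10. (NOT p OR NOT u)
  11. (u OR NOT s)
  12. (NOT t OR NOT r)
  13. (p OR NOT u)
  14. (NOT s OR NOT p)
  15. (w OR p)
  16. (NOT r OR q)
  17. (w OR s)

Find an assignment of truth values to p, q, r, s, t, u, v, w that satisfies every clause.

r occurs only negated in the remaining clauses — set r = False.
Pure literal: v appears only positively; assign v = True.
Branch on p: take p = False.
  then t is forced to False.
  then u is forced to False.
  then q is forced to False.
  then s is forced to False.
  then w is forced to True.

p=False  q=False  r=False  s=False  t=False  u=False  v=True  w=True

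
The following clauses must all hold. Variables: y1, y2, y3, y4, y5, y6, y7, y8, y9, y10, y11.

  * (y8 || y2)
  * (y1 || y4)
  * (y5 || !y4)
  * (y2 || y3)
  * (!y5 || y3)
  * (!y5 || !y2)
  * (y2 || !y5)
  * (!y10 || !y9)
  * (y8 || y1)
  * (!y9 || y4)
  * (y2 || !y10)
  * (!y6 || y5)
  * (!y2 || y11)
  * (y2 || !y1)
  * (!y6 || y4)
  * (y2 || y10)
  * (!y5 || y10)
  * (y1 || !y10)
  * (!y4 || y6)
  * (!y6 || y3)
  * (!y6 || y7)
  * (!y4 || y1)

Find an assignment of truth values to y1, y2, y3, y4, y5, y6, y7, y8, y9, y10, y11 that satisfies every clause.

Pure literal: y7 appears only positively; assign y7 = True.
y8 occurs only positively in the remaining clauses — set y8 = True.
Try y1 = True.
  then y2 is forced to True.
  then y5 is forced to False.
  then y4 is forced to False.
  then y9 is forced to False.
  then y6 is forced to False.
  then y11 is forced to True.
y3, y10 are now unconstrained; take y3 = False, y10 = True.
Every clause has at least one true literal under this assignment.
Check each clause:
  1. (y8 || y2) — y8 is true.
  2. (y4 || y1) — y1 is true.
  3. (!y4 || y5) — !y4 is true.
  4. (y3 || y2) — y2 is true.
  5. (!y5 || y3) — !y5 is true.
  6. (!y2 || !y5) — !y5 is true.
  7. (y2 || !y5) — y2 is true.
  8. (!y9 || !y10) — !y9 is true.
  9. (y8 || y1) — y8 is true.
  10. (y4 || !y9) — !y9 is true.
  11. (y2 || !y10) — y2 is true.
  12. (y5 || !y6) — !y6 is true.
  13. (y11 || !y2) — y11 is true.
  14. (!y1 || y2) — y2 is true.
  15. (!y6 || y4) — !y6 is true.
  16. (y10 || y2) — y2 is true.
  17. (!y5 || y10) — y10 is true.
  18. (y1 || !y10) — y1 is true.
  19. (y6 || !y4) — !y4 is true.
  20. (y3 || !y6) — !y6 is true.
  21. (!y6 || y7) — !y6 is true.
  22. (!y4 || y1) — y1 is true.

y1=True, y2=True, y3=False, y4=False, y5=False, y6=False, y7=True, y8=True, y9=False, y10=True, y11=True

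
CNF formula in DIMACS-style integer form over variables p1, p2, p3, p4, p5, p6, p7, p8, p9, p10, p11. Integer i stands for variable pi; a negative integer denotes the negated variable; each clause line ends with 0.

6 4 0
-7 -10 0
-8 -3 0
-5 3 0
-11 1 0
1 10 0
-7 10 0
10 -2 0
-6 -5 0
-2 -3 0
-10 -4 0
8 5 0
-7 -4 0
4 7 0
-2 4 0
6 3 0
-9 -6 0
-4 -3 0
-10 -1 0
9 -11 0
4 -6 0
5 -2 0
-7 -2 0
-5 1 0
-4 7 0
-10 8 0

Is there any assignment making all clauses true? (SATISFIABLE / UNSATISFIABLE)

UNSATISFIABLE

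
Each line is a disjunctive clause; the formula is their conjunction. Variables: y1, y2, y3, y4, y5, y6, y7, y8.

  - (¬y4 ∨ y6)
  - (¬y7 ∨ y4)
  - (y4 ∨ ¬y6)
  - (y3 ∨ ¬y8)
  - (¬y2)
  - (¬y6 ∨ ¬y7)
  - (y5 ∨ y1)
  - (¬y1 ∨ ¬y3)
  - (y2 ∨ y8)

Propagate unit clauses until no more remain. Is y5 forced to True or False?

(¬y2) is a unit clause: y2 = False.
(y2 ∨ y8): since y2 = False, the clause reduces to (y8). y8 = True.
In (¬y8 ∨ y3), ¬y8 is now false; y3 must hold, so y3 = True.
From (¬y1 ∨ ¬y3) and y3 = True: y1 = False.
In (y5 ∨ y1), y1 is now false; y5 must hold, so y5 = True.

True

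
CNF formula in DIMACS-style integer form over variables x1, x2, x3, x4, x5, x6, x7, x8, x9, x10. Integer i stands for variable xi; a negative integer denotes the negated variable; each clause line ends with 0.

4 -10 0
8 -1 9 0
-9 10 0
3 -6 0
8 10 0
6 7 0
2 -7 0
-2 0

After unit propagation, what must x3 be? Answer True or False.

Unit clause (NOT x2) sets x2 = False.
In (x2 OR NOT x7), x2 is now false; NOT x7 must hold, so x7 = False.
(x7 OR x6) with x7 = False leaves only x6, so x6 = True.
(NOT x6 OR x3): since x6 = True, the clause reduces to (x3). x3 = True.

True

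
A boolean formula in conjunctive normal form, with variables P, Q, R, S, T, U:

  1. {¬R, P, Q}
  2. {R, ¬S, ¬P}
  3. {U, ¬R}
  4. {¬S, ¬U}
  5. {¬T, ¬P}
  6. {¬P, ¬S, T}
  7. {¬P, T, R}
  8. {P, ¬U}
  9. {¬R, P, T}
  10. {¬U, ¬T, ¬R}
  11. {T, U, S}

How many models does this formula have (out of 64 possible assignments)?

8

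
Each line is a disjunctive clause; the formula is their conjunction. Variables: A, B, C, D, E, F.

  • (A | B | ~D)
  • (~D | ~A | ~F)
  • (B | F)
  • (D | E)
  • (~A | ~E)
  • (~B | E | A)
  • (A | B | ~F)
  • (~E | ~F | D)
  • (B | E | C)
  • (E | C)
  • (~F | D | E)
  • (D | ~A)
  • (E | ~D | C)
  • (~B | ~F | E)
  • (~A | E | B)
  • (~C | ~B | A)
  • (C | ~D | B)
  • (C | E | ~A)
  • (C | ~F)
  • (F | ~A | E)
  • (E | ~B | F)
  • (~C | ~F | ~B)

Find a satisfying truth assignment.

A=False, B=True, C=False, D=False, E=True, F=False

Check each clause:
  1. (B | A | ~D) — B is true.
  2. (~F | ~D | ~A) — ~F is true.
  3. (B | F) — B is true.
  4. (E | D) — E is true.
  5. (~E | ~A) — ~A is true.
  6. (A | ~B | E) — E is true.
  7. (A | B | ~F) — ~F is true.
  8. (~E | ~F | D) — ~F is true.
  9. (B | C | E) — B is true.
  10. (C | E) — E is true.
  11. (~F | D | E) — ~F is true.
  12. (D | ~A) — ~A is true.
  13. (C | E | ~D) — ~D is true.
  14. (E | ~B | ~F) — ~F is true.
  15. (~A | E | B) — B is true.
  16. (~B | ~C | A) — ~C is true.
  17. (~D | C | B) — B is true.
  18. (C | ~A | E) — E is true.
  19. (C | ~F) — ~F is true.
  20. (~A | E | F) — E is true.
  21. (~B | F | E) — E is true.
  22. (~B | ~C | ~F) — ~F is true.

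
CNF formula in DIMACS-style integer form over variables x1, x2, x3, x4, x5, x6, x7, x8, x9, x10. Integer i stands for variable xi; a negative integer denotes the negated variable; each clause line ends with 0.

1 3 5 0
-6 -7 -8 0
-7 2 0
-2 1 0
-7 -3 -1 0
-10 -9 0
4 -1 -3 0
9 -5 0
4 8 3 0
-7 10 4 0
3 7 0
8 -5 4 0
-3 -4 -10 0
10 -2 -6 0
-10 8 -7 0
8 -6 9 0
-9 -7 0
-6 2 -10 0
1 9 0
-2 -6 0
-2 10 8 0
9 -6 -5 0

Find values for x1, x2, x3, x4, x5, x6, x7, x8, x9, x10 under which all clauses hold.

x1=True, x2=True, x3=True, x4=True, x5=True, x6=False, x7=False, x8=True, x9=True, x10=False

Check each clause:
  1. (x5 ∨ x1 ∨ x3) — x1 is true.
  2. (¬x8 ∨ ¬x6 ∨ ¬x7) — ¬x7 is true.
  3. (¬x7 ∨ x2) — ¬x7 is true.
  4. (¬x2 ∨ x1) — x1 is true.
  5. (¬x3 ∨ ¬x7 ∨ ¬x1) — ¬x7 is true.
  6. (¬x10 ∨ ¬x9) — ¬x10 is true.
  7. (x4 ∨ ¬x1 ∨ ¬x3) — x4 is true.
  8. (x9 ∨ ¬x5) — x9 is true.
  9. (x8 ∨ x4 ∨ x3) — x8 is true.
  10. (¬x7 ∨ x10 ∨ x4) — ¬x7 is true.
  11. (x3 ∨ x7) — x3 is true.
  12. (x8 ∨ ¬x5 ∨ x4) — x8 is true.
  13. (¬x10 ∨ ¬x4 ∨ ¬x3) — ¬x10 is true.
  14. (¬x6 ∨ x10 ∨ ¬x2) — ¬x6 is true.
  15. (x8 ∨ ¬x7 ∨ ¬x10) — x8 is true.
  16. (x9 ∨ ¬x6 ∨ x8) — x8 is true.
  17. (¬x9 ∨ ¬x7) — ¬x7 is true.
  18. (x2 ∨ ¬x6 ∨ ¬x10) — x2 is true.
  19. (x1 ∨ x9) — x1 is true.
  20. (¬x2 ∨ ¬x6) — ¬x6 is true.
  21. (¬x2 ∨ x10 ∨ x8) — x8 is true.
  22. (¬x6 ∨ x9 ∨ ¬x5) — x9 is true.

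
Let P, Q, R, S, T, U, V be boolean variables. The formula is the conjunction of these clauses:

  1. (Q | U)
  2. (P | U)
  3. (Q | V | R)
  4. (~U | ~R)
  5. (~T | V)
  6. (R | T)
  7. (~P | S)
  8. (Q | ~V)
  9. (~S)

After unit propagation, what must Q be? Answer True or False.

True

(~S) is a unit clause: S = False.
(~P | S): since S = False, the clause reduces to (~P). P = False.
(P | U): since P = False, the clause reduces to (U). U = True.
From (~U | ~R) and U = True: R = False.
In (R | T), R is now false; T must hold, so T = True.
From (~T | V) and T = True: V = True.
In (~V | Q), ~V is now false; Q must hold, so Q = True.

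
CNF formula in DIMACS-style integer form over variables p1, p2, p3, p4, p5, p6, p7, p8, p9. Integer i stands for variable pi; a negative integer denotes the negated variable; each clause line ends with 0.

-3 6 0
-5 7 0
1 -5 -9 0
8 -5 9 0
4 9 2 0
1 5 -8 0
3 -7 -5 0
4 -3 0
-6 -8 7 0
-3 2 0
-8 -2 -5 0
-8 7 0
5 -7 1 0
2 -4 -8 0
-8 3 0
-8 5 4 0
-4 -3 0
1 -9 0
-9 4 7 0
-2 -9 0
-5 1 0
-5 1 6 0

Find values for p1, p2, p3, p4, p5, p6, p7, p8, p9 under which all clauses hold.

Pure literal: p1 appears only positively; assign p1 = True.
Branch on p2: take p2 = False.
  then p3 is forced to False.
  then p8 is forced to False.
Try p4 = False.
  then p9 is forced to True.
  then p7 is forced to True.
  then p5 is forced to False.
p6 is now unconstrained; take p6 = True.

p1=True, p2=False, p3=False, p4=False, p5=False, p6=True, p7=True, p8=False, p9=True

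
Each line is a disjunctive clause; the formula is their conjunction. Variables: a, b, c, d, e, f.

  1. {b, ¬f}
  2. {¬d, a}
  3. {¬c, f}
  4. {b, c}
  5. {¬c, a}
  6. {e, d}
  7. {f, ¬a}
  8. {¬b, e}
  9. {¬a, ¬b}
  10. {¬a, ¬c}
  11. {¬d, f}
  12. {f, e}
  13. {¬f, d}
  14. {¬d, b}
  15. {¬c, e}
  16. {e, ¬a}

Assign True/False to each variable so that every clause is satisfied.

a=0, b=1, c=0, d=0, e=1, f=0

Check each clause:
  1. {b, ¬f} — ¬f is true.
  2. {a, ¬d} — ¬d is true.
  3. {f, ¬c} — ¬c is true.
  4. {c, b} — b is true.
  5. {a, ¬c} — ¬c is true.
  6. {d, e} — e is true.
  7. {¬a, f} — ¬a is true.
  8. {¬b, e} — e is true.
  9. {¬a, ¬b} — ¬a is true.
  10. {¬c, ¬a} — ¬c is true.
  11. {¬d, f} — ¬d is true.
  12. {e, f} — e is true.
  13. {¬f, d} — ¬f is true.
  14. {¬d, b} — b is true.
  15. {e, ¬c} — ¬c is true.
  16. {e, ¬a} — e is true.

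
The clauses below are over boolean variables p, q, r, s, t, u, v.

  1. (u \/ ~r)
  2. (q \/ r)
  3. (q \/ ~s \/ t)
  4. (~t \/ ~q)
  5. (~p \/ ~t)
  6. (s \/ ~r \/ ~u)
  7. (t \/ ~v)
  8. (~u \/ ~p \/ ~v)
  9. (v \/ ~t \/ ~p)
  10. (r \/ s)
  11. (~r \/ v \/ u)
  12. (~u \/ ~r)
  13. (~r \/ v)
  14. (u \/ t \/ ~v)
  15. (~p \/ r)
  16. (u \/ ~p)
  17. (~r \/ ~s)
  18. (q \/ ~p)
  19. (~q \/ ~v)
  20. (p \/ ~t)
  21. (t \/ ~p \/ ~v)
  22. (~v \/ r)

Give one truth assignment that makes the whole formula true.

p=F  q=T  r=F  s=T  t=F  u=T  v=F

Check each clause:
  1. (~r \/ u) — ~r is true.
  2. (r \/ q) — q is true.
  3. (q \/ t \/ ~s) — q is true.
  4. (~t \/ ~q) — ~t is true.
  5. (~p \/ ~t) — ~t is true.
  6. (~r \/ ~u \/ s) — s is true.
  7. (t \/ ~v) — ~v is true.
  8. (~v \/ ~p \/ ~u) — ~v is true.
  9. (v \/ ~p \/ ~t) — ~t is true.
  10. (s \/ r) — s is true.
  11. (v \/ ~r \/ u) — ~r is true.
  12. (~r \/ ~u) — ~r is true.
  13. (v \/ ~r) — ~r is true.
  14. (u \/ ~v \/ t) — ~v is true.
  15. (~p \/ r) — ~p is true.
  16. (u \/ ~p) — ~p is true.
  17. (~s \/ ~r) — ~r is true.
  18. (q \/ ~p) — q is true.
  19. (~v \/ ~q) — ~v is true.
  20. (p \/ ~t) — ~t is true.
  21. (~p \/ ~v \/ t) — ~v is true.
  22. (r \/ ~v) — ~v is true.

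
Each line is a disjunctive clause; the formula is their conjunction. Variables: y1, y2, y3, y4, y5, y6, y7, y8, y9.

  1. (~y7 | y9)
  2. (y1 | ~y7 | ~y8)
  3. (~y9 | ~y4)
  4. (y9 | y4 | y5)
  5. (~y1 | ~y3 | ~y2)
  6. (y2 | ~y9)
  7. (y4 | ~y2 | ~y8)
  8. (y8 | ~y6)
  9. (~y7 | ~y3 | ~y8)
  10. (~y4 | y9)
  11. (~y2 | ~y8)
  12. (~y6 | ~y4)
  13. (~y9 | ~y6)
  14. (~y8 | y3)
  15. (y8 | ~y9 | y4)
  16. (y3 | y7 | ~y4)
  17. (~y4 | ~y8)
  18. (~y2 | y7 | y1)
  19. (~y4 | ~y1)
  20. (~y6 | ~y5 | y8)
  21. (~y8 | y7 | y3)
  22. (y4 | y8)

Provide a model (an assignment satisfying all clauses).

y1=T, y2=F, y3=T, y4=F, y5=T, y6=T, y7=F, y8=T, y9=F

Check each clause:
  1. (y9 | ~y7) — ~y7 is true.
  2. (y1 | ~y8 | ~y7) — ~y7 is true.
  3. (~y4 | ~y9) — ~y4 is true.
  4. (y5 | y4 | y9) — y5 is true.
  5. (~y2 | ~y1 | ~y3) — ~y2 is true.
  6. (y2 | ~y9) — ~y9 is true.
  7. (~y2 | y4 | ~y8) — ~y2 is true.
  8. (~y6 | y8) — y8 is true.
  9. (~y8 | ~y7 | ~y3) — ~y7 is true.
  10. (y9 | ~y4) — ~y4 is true.
  11. (~y8 | ~y2) — ~y2 is true.
  12. (~y6 | ~y4) — ~y4 is true.
  13. (~y6 | ~y9) — ~y9 is true.
  14. (y3 | ~y8) — y3 is true.
  15. (~y9 | y4 | y8) — y8 is true.
  16. (y7 | y3 | ~y4) — y3 is true.
  17. (~y4 | ~y8) — ~y4 is true.
  18. (y7 | y1 | ~y2) — y1 is true.
  19. (~y4 | ~y1) — ~y4 is true.
  20. (y8 | ~y5 | ~y6) — y8 is true.
  21. (y7 | ~y8 | y3) — y3 is true.
  22. (y8 | y4) — y8 is true.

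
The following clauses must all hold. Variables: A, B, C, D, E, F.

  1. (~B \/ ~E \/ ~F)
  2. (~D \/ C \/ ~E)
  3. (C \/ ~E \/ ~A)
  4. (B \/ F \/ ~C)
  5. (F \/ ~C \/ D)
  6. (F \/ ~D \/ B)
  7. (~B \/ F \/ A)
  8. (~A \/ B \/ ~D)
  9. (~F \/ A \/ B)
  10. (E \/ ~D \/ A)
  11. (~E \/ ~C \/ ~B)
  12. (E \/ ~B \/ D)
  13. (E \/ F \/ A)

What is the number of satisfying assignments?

Case analysis on B and E:
  B=1, E=1: a clause becomes empty — 0.
  B=1, E=0: remaining (A,C,D,F) ∈ {(1,0,1,0); (1,0,1,1); (1,1,1,0); (1,1,1,1)} — 4.
  B=0, E=1: remaining (A,C,D,F) ∈ {(0,0,0,0); (1,1,0,1)} — 2.
  B=0, E=0: remaining (A,C,D,F) ∈ {(1,0,0,0); (1,0,0,1); (1,1,0,1)} — 3.
Total: 0 + 4 + 2 + 3 = 9.

9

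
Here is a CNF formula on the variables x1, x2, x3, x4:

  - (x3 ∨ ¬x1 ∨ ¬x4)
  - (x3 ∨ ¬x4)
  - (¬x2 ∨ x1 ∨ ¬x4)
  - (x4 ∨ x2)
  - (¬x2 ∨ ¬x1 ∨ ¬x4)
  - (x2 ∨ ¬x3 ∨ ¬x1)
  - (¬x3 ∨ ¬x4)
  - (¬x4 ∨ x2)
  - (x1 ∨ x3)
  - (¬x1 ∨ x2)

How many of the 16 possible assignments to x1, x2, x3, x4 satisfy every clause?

Satisfying assignments:
  x1=0 x2=1 x3=1 x4=0
  x1=1 x2=1 x3=0 x4=0
  x1=1 x2=1 x3=1 x4=0
That's 3 in total.

3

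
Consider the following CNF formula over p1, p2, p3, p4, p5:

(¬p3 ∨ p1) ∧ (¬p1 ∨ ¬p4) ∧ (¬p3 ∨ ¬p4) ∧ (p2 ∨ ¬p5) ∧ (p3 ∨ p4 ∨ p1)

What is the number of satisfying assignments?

9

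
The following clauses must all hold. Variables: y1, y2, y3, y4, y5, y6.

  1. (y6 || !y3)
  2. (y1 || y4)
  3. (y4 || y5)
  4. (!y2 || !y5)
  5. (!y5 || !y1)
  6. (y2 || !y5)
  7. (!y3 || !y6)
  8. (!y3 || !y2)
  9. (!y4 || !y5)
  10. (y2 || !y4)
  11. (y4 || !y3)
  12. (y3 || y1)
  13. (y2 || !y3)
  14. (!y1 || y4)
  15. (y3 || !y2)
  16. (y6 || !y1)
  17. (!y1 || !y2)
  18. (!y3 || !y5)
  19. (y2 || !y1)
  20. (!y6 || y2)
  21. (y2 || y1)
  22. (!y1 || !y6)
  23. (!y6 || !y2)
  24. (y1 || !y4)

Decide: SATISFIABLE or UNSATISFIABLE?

y2 = True:
  propagation gives y5=False, y4=True, y3=False; an empty clause results — contradiction.
y2 = False:
  propagation gives y5=False, y4=True; an empty clause results — contradiction.
Every branch closes, so no satisfying assignment exists.

UNSATISFIABLE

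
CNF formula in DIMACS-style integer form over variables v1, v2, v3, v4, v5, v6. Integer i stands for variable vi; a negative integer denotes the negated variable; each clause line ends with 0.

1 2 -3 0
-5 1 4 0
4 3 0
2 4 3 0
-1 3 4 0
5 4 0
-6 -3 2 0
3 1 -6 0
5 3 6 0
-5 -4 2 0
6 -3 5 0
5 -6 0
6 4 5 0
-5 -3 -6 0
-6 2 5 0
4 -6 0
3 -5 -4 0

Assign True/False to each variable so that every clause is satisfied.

v2 occurs only positively in the remaining clauses — set v2 = True.
Set v1 = False and propagate.
Set v3 = True and propagate.
For the remaining variables, v4 = True, v5 = True, v6 = False works.
Check each clause:
  1. {¬v3, v1, v2} — v2 is true.
  2. {v4, ¬v5, v1} — v4 is true.
  3. {v3, v4} — v3 is true.
  4. {v2, v4, v3} — v2 is true.
  5. {v4, v3, ¬v1} — v3 is true.
  6. {v5, v4} — v4 is true.
  7. {¬v3, ¬v6, v2} — v2 is true.
  8. {v3, v1, ¬v6} — ¬v6 is true.
  9. {v6, v3, v5} — v3 is true.
  10. {¬v5, ¬v4, v2} — v2 is true.
  11. {v5, ¬v3, v6} — v5 is true.
  12. {¬v6, v5} — ¬v6 is true.
  13. {v4, v6, v5} — v4 is true.
  14. {¬v5, ¬v3, ¬v6} — ¬v6 is true.
  15. {¬v6, v2, v5} — ¬v6 is true.
  16. {v4, ¬v6} — ¬v6 is true.
  17. {¬v4, ¬v5, v3} — v3 is true.

v1=False, v2=True, v3=True, v4=True, v5=True, v6=False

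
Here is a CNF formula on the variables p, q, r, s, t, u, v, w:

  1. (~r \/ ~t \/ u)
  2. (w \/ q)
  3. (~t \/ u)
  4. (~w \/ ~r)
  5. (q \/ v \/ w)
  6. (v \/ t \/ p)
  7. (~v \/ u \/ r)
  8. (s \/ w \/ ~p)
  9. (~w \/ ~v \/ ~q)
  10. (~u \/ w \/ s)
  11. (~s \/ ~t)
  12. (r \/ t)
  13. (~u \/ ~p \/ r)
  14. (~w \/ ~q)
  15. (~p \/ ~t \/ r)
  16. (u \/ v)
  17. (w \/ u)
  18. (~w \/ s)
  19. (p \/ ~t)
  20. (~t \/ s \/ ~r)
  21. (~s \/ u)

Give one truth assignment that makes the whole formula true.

Branch on p: take p = True.
The remaining clauses are satisfied by q = True, r = True, s = True, t = False, u = True, v = True, w = False.
Check each clause:
  1. (~r \/ ~t \/ u) — ~t is true.
  2. (q \/ w) — q is true.
  3. (u \/ ~t) — ~t is true.
  4. (~r \/ ~w) — ~w is true.
  5. (v \/ q \/ w) — q is true.
  6. (t \/ p \/ v) — p is true.
  7. (~v \/ r \/ u) — r is true.
  8. (w \/ ~p \/ s) — s is true.
  9. (~v \/ ~q \/ ~w) — ~w is true.
  10. (s \/ ~u \/ w) — s is true.
  11. (~s \/ ~t) — ~t is true.
  12. (r \/ t) — r is true.
  13. (~u \/ r \/ ~p) — r is true.
  14. (~q \/ ~w) — ~w is true.
  15. (~p \/ ~t \/ r) — r is true.
  16. (v \/ u) — u is true.
  17. (u \/ w) — u is true.
  18. (~w \/ s) — ~w is true.
  19. (p \/ ~t) — p is true.
  20. (~r \/ ~t \/ s) — ~t is true.
  21. (u \/ ~s) — u is true.

p=1, q=1, r=1, s=1, t=0, u=1, v=1, w=0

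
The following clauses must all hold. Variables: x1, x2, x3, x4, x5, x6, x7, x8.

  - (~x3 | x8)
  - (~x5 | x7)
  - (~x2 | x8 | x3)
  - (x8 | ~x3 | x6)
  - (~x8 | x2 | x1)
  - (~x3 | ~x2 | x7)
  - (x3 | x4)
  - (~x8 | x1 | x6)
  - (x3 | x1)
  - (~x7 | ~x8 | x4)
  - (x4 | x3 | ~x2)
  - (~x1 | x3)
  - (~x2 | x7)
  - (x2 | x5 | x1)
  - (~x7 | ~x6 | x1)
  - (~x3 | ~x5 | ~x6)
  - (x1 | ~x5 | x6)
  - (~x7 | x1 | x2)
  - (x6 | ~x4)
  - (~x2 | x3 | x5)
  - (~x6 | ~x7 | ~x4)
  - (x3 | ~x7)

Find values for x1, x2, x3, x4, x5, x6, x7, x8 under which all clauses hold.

x1=T, x2=F, x3=T, x4=F, x5=F, x6=T, x7=F, x8=T

Check each clause:
  1. (x8 | ~x3) — x8 is true.
  2. (x7 | ~x5) — ~x5 is true.
  3. (~x2 | x8 | x3) — x8 is true.
  4. (x6 | ~x3 | x8) — x8 is true.
  5. (x2 | x1 | ~x8) — x1 is true.
  6. (x7 | ~x3 | ~x2) — ~x2 is true.
  7. (x3 | x4) — x3 is true.
  8. (~x8 | x1 | x6) — x1 is true.
  9. (x1 | x3) — x1 is true.
  10. (~x8 | x4 | ~x7) — ~x7 is true.
  11. (~x2 | x3 | x4) — x3 is true.
  12. (~x1 | x3) — x3 is true.
  13. (x7 | ~x2) — ~x2 is true.
  14. (x1 | x2 | x5) — x1 is true.
  15. (~x7 | x1 | ~x6) — ~x7 is true.
  16. (~x6 | ~x3 | ~x5) — ~x5 is true.
  17. (x6 | x1 | ~x5) — x1 is true.
  18. (x2 | x1 | ~x7) — x1 is true.
  19. (~x4 | x6) — ~x4 is true.
  20. (x3 | ~x2 | x5) — x3 is true.
  21. (~x4 | ~x6 | ~x7) — ~x7 is true.
  22. (~x7 | x3) — ~x7 is true.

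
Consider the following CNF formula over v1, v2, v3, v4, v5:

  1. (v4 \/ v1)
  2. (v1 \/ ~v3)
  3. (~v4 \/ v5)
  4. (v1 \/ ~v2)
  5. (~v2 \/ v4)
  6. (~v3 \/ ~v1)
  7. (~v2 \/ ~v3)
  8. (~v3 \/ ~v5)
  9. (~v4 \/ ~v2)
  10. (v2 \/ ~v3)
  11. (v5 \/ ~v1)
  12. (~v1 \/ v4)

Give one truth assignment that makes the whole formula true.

v1=F  v2=F  v3=F  v4=T  v5=T

v3 occurs only negated in the remaining clauses — set v3 = False.
Try v1 = False.
  then v4 is forced to True.
  then v5 is forced to True.
  then v2 is forced to False.
Check each clause:
  1. (v1 \/ v4) — v4 is true.
  2. (v1 \/ ~v3) — ~v3 is true.
  3. (v5 \/ ~v4) — v5 is true.
  4. (~v2 \/ v1) — ~v2 is true.
  5. (v4 \/ ~v2) — v4 is true.
  6. (~v3 \/ ~v1) — ~v3 is true.
  7. (~v2 \/ ~v3) — ~v3 is true.
  8. (~v5 \/ ~v3) — ~v3 is true.
  9. (~v2 \/ ~v4) — ~v2 is true.
  10. (~v3 \/ v2) — ~v3 is true.
  11. (v5 \/ ~v1) — v5 is true.
  12. (~v1 \/ v4) — v4 is true.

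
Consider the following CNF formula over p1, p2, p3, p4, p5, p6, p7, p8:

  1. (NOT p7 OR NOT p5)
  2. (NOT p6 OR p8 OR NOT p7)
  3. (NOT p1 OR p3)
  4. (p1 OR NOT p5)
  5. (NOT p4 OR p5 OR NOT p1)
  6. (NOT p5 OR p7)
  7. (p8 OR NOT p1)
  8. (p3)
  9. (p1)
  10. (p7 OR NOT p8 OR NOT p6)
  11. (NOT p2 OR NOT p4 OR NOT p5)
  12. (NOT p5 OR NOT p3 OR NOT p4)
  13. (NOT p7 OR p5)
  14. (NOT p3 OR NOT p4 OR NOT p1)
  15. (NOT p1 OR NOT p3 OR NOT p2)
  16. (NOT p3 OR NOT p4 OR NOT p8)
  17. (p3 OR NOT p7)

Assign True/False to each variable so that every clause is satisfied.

(p3) is a unit clause, so p3 = True.
The clause (p1) is unit: p1 must be True.
Unit propagation: (p8) forces p8 = True.
The clause (NOT p4) is unit: p4 must be False.
Unit propagation: (NOT p2) forces p2 = False.
p6 occurs only negated in the remaining clauses — set p6 = False.
Branch on p5: take p5 = False.
  then p7 is forced to False.

p1=T, p2=F, p3=T, p4=F, p5=F, p6=F, p7=F, p8=T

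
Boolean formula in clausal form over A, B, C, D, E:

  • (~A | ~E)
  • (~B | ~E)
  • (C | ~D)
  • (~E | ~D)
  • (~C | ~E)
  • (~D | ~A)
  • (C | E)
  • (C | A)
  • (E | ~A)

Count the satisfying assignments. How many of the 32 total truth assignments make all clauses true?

Satisfying assignments:
  A=F B=F C=T D=F E=F
  A=F B=F C=T D=T E=F
  A=F B=T C=T D=F E=F
  A=F B=T C=T D=T E=F
That's 4 in total.

4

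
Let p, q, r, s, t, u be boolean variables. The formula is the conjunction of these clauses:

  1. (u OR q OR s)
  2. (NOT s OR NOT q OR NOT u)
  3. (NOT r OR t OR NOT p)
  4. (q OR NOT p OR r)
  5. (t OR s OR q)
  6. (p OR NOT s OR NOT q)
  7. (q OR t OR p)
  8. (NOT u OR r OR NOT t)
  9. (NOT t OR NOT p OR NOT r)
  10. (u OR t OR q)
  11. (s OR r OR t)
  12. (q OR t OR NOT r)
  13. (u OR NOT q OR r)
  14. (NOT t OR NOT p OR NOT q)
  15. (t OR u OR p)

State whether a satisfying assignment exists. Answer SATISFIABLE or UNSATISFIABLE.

SATISFIABLE

Try p = False.
Set q = True and propagate.
  then s is forced to False.
For the remaining variables, r = True, t = False, u = True works.
So p=False, q=True, r=True, s=False, t=False, u=True is a satisfying assignment.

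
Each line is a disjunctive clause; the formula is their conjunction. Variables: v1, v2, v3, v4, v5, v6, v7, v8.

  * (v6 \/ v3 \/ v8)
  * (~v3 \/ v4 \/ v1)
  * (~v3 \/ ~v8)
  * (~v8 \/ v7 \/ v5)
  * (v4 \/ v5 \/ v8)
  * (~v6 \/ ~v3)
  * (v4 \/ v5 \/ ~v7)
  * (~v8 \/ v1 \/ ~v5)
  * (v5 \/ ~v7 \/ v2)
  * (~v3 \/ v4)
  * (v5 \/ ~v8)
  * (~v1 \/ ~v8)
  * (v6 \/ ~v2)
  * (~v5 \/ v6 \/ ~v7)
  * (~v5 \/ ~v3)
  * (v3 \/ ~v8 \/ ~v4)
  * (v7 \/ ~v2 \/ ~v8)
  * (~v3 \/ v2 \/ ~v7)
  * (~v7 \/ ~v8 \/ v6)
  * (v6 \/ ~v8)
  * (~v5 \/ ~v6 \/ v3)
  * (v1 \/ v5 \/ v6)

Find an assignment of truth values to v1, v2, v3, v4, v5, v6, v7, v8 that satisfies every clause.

v1 = F, v2 = F, v3 = F, v4 = T, v5 = F, v6 = T, v7 = F, v8 = F

Try v1 = False.
The remaining clauses are satisfied by v2 = False, v3 = False, v4 = True, v5 = False, v6 = True, v7 = False, v8 = False.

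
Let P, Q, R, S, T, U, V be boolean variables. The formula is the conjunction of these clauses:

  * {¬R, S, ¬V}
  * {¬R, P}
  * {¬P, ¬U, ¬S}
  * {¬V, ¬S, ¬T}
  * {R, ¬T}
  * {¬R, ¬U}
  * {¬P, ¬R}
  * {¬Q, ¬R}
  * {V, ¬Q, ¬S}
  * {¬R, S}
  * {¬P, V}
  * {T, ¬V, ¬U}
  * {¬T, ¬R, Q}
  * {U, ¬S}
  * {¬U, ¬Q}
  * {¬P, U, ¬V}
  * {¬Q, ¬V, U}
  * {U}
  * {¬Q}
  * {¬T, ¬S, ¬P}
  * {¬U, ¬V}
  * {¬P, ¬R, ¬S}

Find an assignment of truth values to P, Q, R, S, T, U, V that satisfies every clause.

Unit propagation: (U) forces U = True.
Unit propagation: (¬R) forces R = False.
Unit propagation: (¬T) forces T = False.
The clause (¬V) is unit: V must be False.
(¬P) is a unit clause, so P = False.
Unit propagation: (¬Q) forces Q = False.
S is now unconstrained; take S = False.

P = F, Q = F, R = F, S = F, T = F, U = T, V = F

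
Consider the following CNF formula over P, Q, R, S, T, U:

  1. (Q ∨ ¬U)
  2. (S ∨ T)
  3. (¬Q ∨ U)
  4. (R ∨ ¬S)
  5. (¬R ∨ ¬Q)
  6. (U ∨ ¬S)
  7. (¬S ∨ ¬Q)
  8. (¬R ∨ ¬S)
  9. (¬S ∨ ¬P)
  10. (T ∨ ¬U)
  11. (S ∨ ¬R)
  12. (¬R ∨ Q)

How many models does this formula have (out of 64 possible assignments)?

Satisfying assignments:
  P=0 Q=0 R=0 S=0 T=1 U=0
  P=0 Q=1 R=0 S=0 T=1 U=1
  P=1 Q=0 R=0 S=0 T=1 U=0
  P=1 Q=1 R=0 S=0 T=1 U=1
That's 4 in total.

4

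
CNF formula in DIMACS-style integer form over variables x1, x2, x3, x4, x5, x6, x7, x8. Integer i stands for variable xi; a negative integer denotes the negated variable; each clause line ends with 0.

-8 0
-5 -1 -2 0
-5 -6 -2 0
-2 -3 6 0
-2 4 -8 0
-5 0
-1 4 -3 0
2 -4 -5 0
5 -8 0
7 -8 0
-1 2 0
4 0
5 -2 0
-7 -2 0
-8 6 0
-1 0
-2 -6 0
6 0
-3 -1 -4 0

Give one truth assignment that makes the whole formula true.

x1=False  x2=False  x3=True  x4=True  x5=False  x6=True  x7=False  x8=False

Unit propagation: (~x8) forces x8 = False.
(~x5) is a unit clause, so x5 = False.
(x4) is a unit clause, so x4 = True.
(~x2) is a unit clause, so x2 = False.
Unit propagation: (~x1) forces x1 = False.
(x6) is a unit clause, so x6 = True.
x3, x7 are now unconstrained; take x3 = True, x7 = False.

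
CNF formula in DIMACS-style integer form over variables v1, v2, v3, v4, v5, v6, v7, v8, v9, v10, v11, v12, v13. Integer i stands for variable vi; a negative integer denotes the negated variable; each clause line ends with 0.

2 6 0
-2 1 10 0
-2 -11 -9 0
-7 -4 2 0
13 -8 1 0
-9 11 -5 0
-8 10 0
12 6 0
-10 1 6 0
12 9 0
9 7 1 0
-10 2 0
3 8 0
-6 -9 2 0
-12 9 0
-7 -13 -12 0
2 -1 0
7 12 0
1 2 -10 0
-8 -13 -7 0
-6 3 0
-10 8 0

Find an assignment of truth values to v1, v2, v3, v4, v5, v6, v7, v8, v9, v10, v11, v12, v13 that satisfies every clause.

v1=False, v2=True, v3=True, v4=True, v5=False, v6=True, v7=False, v8=True, v9=True, v10=True, v11=False, v12=True, v13=True

Check each clause:
  1. (v6 \/ v2) — v2 is true.
  2. (~v2 \/ v1 \/ v10) — v10 is true.
  3. (~v9 \/ ~v2 \/ ~v11) — ~v11 is true.
  4. (~v7 \/ ~v4 \/ v2) — ~v7 is true.
  5. (v1 \/ v13 \/ ~v8) — v13 is true.
  6. (~v5 \/ ~v9 \/ v11) — ~v5 is true.
  7. (v10 \/ ~v8) — v10 is true.
  8. (v12 \/ v6) — v12 is true.
  9. (~v10 \/ v1 \/ v6) — v6 is true.
  10. (v12 \/ v9) — v9 is true.
  11. (v7 \/ v1 \/ v9) — v9 is true.
  12. (~v10 \/ v2) — v2 is true.
  13. (v8 \/ v3) — v8 is true.
  14. (~v6 \/ v2 \/ ~v9) — v2 is true.
  15. (v9 \/ ~v12) — v9 is true.
  16. (~v13 \/ ~v7 \/ ~v12) — ~v7 is true.
  17. (v2 \/ ~v1) — v2 is true.
  18. (v12 \/ v7) — v12 is true.
  19. (v1 \/ v2 \/ ~v10) — v2 is true.
  20. (~v7 \/ ~v8 \/ ~v13) — ~v7 is true.
  21. (v3 \/ ~v6) — v3 is true.
  22. (v8 \/ ~v10) — v8 is true.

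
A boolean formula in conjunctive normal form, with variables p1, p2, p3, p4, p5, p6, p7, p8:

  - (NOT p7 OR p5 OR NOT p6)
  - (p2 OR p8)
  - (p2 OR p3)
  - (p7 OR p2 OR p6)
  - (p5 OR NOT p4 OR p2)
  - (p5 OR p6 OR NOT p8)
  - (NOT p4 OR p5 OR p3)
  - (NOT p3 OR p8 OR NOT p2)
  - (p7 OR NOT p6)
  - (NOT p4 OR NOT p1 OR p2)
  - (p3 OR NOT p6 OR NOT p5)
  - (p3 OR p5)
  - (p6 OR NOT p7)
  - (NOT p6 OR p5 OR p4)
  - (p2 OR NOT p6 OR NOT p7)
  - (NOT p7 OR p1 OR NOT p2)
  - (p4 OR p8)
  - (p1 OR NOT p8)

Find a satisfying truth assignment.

p1=T, p2=T, p3=T, p4=F, p5=T, p6=F, p7=F, p8=T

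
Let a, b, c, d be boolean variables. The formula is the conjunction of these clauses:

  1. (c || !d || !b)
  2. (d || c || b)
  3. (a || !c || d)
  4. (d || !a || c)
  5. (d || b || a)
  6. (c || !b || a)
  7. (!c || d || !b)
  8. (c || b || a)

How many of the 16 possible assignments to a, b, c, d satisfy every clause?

6

Satisfying assignments:
  a=0 b=0 c=1 d=1
  a=0 b=1 c=1 d=1
  a=1 b=0 c=0 d=1
  a=1 b=0 c=1 d=0
  a=1 b=0 c=1 d=1
  a=1 b=1 c=1 d=1
Count: 6.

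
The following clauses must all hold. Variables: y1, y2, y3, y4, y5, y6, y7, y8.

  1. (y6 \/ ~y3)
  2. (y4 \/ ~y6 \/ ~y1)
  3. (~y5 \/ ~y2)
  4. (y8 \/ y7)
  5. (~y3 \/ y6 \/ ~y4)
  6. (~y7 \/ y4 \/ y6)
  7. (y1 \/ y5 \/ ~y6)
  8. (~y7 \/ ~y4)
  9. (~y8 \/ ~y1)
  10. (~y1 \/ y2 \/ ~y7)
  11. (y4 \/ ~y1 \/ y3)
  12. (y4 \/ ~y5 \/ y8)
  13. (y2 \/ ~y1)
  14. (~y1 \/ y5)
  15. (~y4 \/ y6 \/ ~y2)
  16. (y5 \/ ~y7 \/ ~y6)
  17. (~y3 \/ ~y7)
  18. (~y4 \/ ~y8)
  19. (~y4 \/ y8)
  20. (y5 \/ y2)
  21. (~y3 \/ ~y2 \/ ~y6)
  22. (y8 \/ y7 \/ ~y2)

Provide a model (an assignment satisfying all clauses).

y1 = F, y2 = F, y3 = T, y4 = F, y5 = T, y6 = T, y7 = F, y8 = T

Check each clause:
  1. (y6 \/ ~y3) — y6 is true.
  2. (~y1 \/ y4 \/ ~y6) — ~y1 is true.
  3. (~y2 \/ ~y5) — ~y2 is true.
  4. (y8 \/ y7) — y8 is true.
  5. (~y4 \/ ~y3 \/ y6) — ~y4 is true.
  6. (y6 \/ y4 \/ ~y7) — ~y7 is true.
  7. (y5 \/ y1 \/ ~y6) — y5 is true.
  8. (~y7 \/ ~y4) — ~y7 is true.
  9. (~y1 \/ ~y8) — ~y1 is true.
  10. (~y1 \/ y2 \/ ~y7) — ~y7 is true.
  11. (y4 \/ ~y1 \/ y3) — y3 is true.
  12. (y8 \/ y4 \/ ~y5) — y8 is true.
  13. (y2 \/ ~y1) — ~y1 is true.
  14. (y5 \/ ~y1) — y5 is true.
  15. (~y2 \/ y6 \/ ~y4) — ~y4 is true.
  16. (~y6 \/ y5 \/ ~y7) — ~y7 is true.
  17. (~y7 \/ ~y3) — ~y7 is true.
  18. (~y8 \/ ~y4) — ~y4 is true.
  19. (~y4 \/ y8) — y8 is true.
  20. (y5 \/ y2) — y5 is true.
  21. (~y2 \/ ~y3 \/ ~y6) — ~y2 is true.
  22. (y7 \/ ~y2 \/ y8) — y8 is true.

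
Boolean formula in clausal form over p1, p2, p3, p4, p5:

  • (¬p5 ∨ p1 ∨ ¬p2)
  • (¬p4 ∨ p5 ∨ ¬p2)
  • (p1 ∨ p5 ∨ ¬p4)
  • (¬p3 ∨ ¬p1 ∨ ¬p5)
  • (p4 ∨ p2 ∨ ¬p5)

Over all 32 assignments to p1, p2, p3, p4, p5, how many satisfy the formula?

15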